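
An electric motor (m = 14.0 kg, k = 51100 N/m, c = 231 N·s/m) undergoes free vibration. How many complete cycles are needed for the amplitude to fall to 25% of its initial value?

2 cycles

ζ = c/(2√(km)) = 231/(2√(51100 × 14.0)) = 231/1692 = 0.1366.
Logarithmic decrement δ = 2πζ/√(1 − ζ²) = 2π × 0.1366/√(1 − 0.0186) = 0.8661.
x_n/x₀ = e^(−nδ) ≤ 0.25; take ln: n ≥ ln(1/0.25)/δ = 1.386/0.8661 = 1.601.
So 2 complete cycles are required.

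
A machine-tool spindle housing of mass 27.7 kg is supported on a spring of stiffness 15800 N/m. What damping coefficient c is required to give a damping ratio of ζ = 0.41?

542 N·s/m

c_c = 2√(k·m) = 2√(15800 × 27.7) = 1323 N·s/m.
c = ζ·c_c = 0.41 × 1323 = 542.5 N·s/m.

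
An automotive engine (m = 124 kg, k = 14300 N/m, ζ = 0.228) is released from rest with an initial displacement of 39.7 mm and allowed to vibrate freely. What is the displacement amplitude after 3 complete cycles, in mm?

Logarithmic decrement δ = 2πζ/√(1 − ζ²) = 2π × 0.2280/√(1 − 0.0520) = 1.471.
After n cycles, x_n/x₀ = e^(−nδ), so x_3 = 39.7 × e^(−3 × 1.471) = 39.7 × 0.01211 = 0.4807 mm.

0.481 mm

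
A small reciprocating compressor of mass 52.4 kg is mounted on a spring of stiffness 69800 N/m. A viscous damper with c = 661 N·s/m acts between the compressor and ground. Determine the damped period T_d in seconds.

0.175 s

ω_n = √(k/m) = √(69800/52.4) = 36.50 rad/s.
Critical damping c_c = 2√(k·m) = 2√(69800 × 52.4) = 3825 N·s/m, so ζ = c/c_c = 661/3825 = 0.1728.
ω_d = ω_n√(1 − ζ²) = 36.50 × √(1 − 0.0299) = 35.95 rad/s.
T_d = 2π/ω_d = 0.1748 s.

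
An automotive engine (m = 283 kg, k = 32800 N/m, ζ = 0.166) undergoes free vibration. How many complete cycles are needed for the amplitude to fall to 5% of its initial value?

3 cycles

Logarithmic decrement δ = 2πζ/√(1 − ζ²) = 2π × 0.1660/√(1 − 0.0276) = 1.058.
x_n/x₀ = e^(−nδ) ≤ 0.05; take ln: n ≥ ln(1/0.05)/δ = 2.996/1.058 = 2.832.
So 3 complete cycles are required.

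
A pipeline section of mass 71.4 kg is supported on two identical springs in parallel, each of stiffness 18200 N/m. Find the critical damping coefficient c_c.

3220 N·s/m

Parallel springs add: k_eq = 2 × 18200 = 36400 N/m.
c_c = 2√(k_eq·m) = 2√(36400 × 71.4) = 2 × 1612 = 3224 N·s/m.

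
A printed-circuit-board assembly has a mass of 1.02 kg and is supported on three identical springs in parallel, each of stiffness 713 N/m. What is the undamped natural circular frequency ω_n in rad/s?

Parallel springs add: k_eq = 3 × 713 = 2139 N/m.
ω_n = √(k_eq/m) = √(2139/1.02) = √2097 = 45.79 rad/s.

45.8 rad/s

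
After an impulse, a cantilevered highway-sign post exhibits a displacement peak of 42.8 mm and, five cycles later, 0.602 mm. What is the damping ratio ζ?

Logarithmic decrement δ = (1/n)·ln(x₀/x_n) = (1/5)·ln(42.8/0.602) = (1/5)·ln(71.10) = 0.8528.
ζ = δ/√(4π² + δ²) = 0.8528/√(39.48 + 0.727) = 0.8528/6.341 = 0.1345.

0.134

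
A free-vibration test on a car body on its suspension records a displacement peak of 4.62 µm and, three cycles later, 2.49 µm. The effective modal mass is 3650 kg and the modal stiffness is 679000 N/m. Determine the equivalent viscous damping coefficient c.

3260 N·s/m

Logarithmic decrement δ = (1/n)·ln(x₀/x_n) = (1/3)·ln(4.62/2.49) = (1/3)·ln(1.855) = 0.2060.
ζ = δ/√(4π² + δ²) = 0.2060/√(39.48 + 0.0425) = 0.2060/6.287 = 0.03277.
c = ζ · 2√(km) = 0.03277 × 2√(679000 × 3650) = 0.03277 × 99570 = 3263 N·s/m.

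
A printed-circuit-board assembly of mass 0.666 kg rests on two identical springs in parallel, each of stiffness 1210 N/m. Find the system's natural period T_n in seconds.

0.104 s

Parallel springs add: k_eq = 2 × 1210 = 2420 N/m.
ω_n = √(k_eq/m) = √(2420/0.666) = √3634 = 60.28 rad/s.
T_n = 2π/ω_n = 6.283/60.28 = 0.1042 s.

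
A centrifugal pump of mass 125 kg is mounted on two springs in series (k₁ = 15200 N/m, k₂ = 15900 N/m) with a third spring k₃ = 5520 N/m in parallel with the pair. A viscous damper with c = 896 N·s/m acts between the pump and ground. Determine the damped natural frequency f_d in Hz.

1.54 Hz

Series pair: k_s = k₁k₂/(k₁+k₂) = (15200)(15900)/(15200 + 15900) = 7771 N/m. In parallel with k₃: k_eq = 7771 + 5520 = 13290 N/m.
ω_n = √(k_eq/m) = √(13290/125) = 10.31 rad/s.
Critical damping c_c = 2√(k_eq·m) = 2√(13290 × 125) = 2578 N·s/m, so ζ = c/c_c = 896/2578 = 0.3476.
ω_d = ω_n√(1 − ζ²) = 10.31 × √(1 − 0.121) = 9.669 rad/s.
f_d = ω_d/(2π) = 1.539 Hz.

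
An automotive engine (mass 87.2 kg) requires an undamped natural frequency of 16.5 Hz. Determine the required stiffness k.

ω_n = 2πf_n = 2π × 16.5 = 103.7 rad/s.
k = m·ω_n² = 87.2 × 103.7² = 87.2 × 10750 = 937200 N/m.

937000 N/m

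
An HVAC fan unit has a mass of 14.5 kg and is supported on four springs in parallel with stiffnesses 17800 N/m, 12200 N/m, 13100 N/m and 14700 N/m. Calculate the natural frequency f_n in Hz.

10.0 Hz

Parallel springs add: k_eq = 17800 + 12200 + 13100 + 14700 = 57800 N/m.
ω_n = √(k_eq/m) = √(57800/14.5) = √3986 = 63.14 rad/s.
f_n = ω_n/(2π) = 63.14/6.283 = 10.05 Hz.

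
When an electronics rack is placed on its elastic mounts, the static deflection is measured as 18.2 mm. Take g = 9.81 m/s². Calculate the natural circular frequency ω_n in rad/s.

23.2 rad/s

ω_n = √(g/δ_st) = √(9.81/0.0182) = √539.0 = 23.22 rad/s.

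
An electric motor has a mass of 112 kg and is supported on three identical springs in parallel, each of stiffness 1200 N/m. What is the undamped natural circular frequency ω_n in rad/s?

Parallel springs add: k_eq = 3 × 1200 = 3600 N/m.
ω_n = √(k_eq/m) = √(3600/112) = √32.14 = 5.669 rad/s.

5.67 rad/s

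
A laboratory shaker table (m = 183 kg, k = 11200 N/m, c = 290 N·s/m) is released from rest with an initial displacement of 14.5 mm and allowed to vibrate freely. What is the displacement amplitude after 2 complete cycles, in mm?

ζ = c/(2√(km)) = 290/(2√(11200 × 183)) = 290/2863 = 0.1013.
Logarithmic decrement δ = 2πζ/√(1 − ζ²) = 2π × 0.1013/√(1 − 0.0103) = 0.6397.
After n cycles, x_n/x₀ = e^(−nδ), so x_2 = 14.5 × e^(−2 × 0.6397) = 14.5 × 0.2782 = 4.034 mm.

4.03 mm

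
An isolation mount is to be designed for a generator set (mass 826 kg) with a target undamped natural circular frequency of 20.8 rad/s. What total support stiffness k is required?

k = m·ω_n² = 826 × 20.80² = 826 × 432.6 = 357400 N/m.

357000 N/m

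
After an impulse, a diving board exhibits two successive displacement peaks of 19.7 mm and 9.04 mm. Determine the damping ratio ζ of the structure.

Logarithmic decrement δ = (1/n)·ln(x₀/x_n) = (1/1)·ln(19.7/9.04) = (1/1)·ln(2.179) = 0.7790.
ζ = δ/√(4π² + δ²) = 0.7790/√(39.48 + 0.607) = 0.7790/6.331 = 0.1230.

0.123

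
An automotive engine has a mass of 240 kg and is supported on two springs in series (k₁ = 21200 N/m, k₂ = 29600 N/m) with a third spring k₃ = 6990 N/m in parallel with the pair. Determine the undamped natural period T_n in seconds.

Series pair: k_s = k₁k₂/(k₁+k₂) = (21200)(29600)/(21200 + 29600) = 12350 N/m. In parallel with k₃: k_eq = 12350 + 6990 = 19340 N/m.
ω_n = √(k_eq/m) = √(19340/240) = √80.59 = 8.977 rad/s.
T_n = 2π/ω_n = 6.283/8.977 = 0.6999 s.

0.700 s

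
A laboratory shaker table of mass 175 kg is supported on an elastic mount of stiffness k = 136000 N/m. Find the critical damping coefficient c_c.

c_c = 2√(k·m) = 2√(136000 × 175) = 2 × 4879 = 9757 N·s/m.

9760 N·s/m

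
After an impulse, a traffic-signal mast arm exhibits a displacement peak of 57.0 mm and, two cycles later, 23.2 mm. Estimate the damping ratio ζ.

0.0713

Logarithmic decrement δ = (1/n)·ln(x₀/x_n) = (1/2)·ln(57.0/23.2) = (1/2)·ln(2.457) = 0.4494.
ζ = δ/√(4π² + δ²) = 0.4494/√(39.48 + 0.202) = 0.4494/6.299 = 0.07135.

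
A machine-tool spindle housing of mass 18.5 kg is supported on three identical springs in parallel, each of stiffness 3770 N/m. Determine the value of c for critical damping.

915 N·s/m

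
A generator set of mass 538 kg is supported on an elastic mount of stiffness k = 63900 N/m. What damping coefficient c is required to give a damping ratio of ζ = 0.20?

2350 N·s/m

c_c = 2√(k·m) = 2√(63900 × 538) = 11730 N·s/m.
c = ζ·c_c = 0.20 × 11730 = 2345 N·s/m.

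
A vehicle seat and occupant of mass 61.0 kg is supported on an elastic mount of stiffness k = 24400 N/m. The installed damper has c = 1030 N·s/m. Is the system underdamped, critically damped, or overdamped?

underdamped

c_c = 2√(k·m) = 2440 N·s/m; ζ = c/c_c = 1030/2440 = 0.422.
Since ζ < 1 the system is underdamped.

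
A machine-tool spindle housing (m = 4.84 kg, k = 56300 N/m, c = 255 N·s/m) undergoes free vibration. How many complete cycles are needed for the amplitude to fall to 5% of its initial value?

2 cycles

ζ = c/(2√(km)) = 255/(2√(56300 × 4.84)) = 255/1044 = 0.2442.
Logarithmic decrement δ = 2πζ/√(1 − ζ²) = 2π × 0.2442/√(1 − 0.0597) = 1.583.
x_n/x₀ = e^(−nδ) ≤ 0.05; take ln: n ≥ ln(1/0.05)/δ = 2.996/1.583 = 1.893.
So 2 complete cycles are required.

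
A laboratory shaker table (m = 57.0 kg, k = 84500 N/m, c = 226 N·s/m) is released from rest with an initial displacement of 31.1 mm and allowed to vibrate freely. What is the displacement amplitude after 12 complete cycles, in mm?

ζ = c/(2√(km)) = 226/(2√(84500 × 57.0)) = 226/4389 = 0.05149.
Logarithmic decrement δ = 2πζ/√(1 − ζ²) = 2π × 0.05149/√(1 − 0.00265) = 0.3239.
After n cycles, x_n/x₀ = e^(−nδ), so x_12 = 31.1 × e^(−12 × 0.3239) = 31.1 × 0.02050 = 0.6376 mm.

0.638 mm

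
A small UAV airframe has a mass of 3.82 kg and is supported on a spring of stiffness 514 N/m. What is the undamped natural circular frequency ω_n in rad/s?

11.6 rad/s

ω_n = √(k/m) = √(514.0/3.82) = √134.6 = 11.60 rad/s.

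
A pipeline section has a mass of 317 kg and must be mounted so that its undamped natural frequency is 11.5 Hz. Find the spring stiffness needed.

1660000 N/m

ω_n = 2πf_n = 2π × 11.5 = 72.26 rad/s.
k = m·ω_n² = 317 × 72.26² = 317 × 5221 = 1655000 N/m.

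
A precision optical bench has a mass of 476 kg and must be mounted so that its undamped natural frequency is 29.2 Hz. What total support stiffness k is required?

16000000 N/m

ω_n = 2πf_n = 2π × 29.2 = 183.5 rad/s.
k = m·ω_n² = 476 × 183.5² = 476 × 33660 = 16020000 N/m.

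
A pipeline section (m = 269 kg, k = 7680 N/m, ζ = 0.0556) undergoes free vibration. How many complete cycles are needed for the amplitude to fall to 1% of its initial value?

14 cycles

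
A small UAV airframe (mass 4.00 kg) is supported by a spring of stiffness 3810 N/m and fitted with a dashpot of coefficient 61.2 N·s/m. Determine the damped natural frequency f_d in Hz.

ω_n = √(k/m) = √(3810/4.00) = 30.86 rad/s.
Critical damping c_c = 2√(k·m) = 2√(3810 × 4.00) = 246.9 N·s/m, so ζ = c/c_c = 61.2/246.9 = 0.2479.
ω_d = ω_n√(1 − ζ²) = 30.86 × √(1 − 0.0614) = 29.90 rad/s.
f_d = ω_d/(2π) = 4.759 Hz.

4.76 Hz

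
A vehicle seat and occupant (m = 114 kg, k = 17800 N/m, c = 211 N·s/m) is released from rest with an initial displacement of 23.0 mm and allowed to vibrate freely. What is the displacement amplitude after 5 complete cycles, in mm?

ζ = c/(2√(km)) = 211/(2√(17800 × 114)) = 211/2849 = 0.07406.
Logarithmic decrement δ = 2πζ/√(1 − ζ²) = 2π × 0.07406/√(1 − 0.00549) = 0.4666.
After n cycles, x_n/x₀ = e^(−nδ), so x_5 = 23.0 × e^(−5 × 0.4666) = 23.0 × 0.09699 = 2.231 mm.

2.23 mm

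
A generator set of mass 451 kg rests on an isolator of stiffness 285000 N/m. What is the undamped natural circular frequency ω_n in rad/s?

ω_n = √(k/m) = √(285000/451) = √631.9 = 25.14 rad/s.

25.1 rad/s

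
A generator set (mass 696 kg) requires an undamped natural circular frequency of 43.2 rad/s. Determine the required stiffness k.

1300000 N/m

k = m·ω_n² = 696 × 43.20² = 696 × 1866 = 1299000 N/m.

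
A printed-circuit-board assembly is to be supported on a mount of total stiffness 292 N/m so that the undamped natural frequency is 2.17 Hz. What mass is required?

1.57 kg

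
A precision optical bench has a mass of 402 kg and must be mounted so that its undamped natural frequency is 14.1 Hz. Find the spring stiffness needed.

ω_n = 2πf_n = 2π × 14.1 = 88.59 rad/s.
k = m·ω_n² = 402 × 88.59² = 402 × 7849 = 3155000 N/m.

3160000 N/m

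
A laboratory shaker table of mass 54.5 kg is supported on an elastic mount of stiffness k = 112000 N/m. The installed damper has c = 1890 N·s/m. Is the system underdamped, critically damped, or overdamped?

underdamped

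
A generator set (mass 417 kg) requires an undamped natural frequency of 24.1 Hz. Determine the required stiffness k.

ω_n = 2πf_n = 2π × 24.1 = 151.4 rad/s.
k = m·ω_n² = 417 × 151.4² = 417 × 22930 = 9562000 N/m.

9560000 N/m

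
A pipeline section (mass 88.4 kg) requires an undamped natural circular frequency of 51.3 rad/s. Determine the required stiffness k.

233000 N/m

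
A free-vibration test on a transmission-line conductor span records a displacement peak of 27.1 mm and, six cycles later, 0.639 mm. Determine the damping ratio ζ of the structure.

0.0989

Logarithmic decrement δ = (1/n)·ln(x₀/x_n) = (1/6)·ln(27.1/0.639) = (1/6)·ln(42.41) = 0.6246.
ζ = δ/√(4π² + δ²) = 0.6246/√(39.48 + 0.390) = 0.6246/6.314 = 0.09891.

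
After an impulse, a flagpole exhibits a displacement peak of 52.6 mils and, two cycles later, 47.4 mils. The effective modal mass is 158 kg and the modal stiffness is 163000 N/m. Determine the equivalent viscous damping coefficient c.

84.1 N·s/m

Logarithmic decrement δ = (1/n)·ln(x₀/x_n) = (1/2)·ln(52.6/47.4) = (1/2)·ln(1.110) = 0.05205.
ζ = δ/√(4π² + δ²) = 0.05205/√(39.48 + 0.00271) = 0.05205/6.283 = 0.008283.
c = ζ · 2√(km) = 0.008283 × 2√(163000 × 158) = 0.008283 × 10150 = 84.07 N·s/m.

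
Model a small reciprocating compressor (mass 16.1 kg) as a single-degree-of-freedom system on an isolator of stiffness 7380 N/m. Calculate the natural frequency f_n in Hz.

ω_n = √(k/m) = √(7380/16.1) = √458.4 = 21.41 rad/s.
f_n = ω_n/(2π) = 21.41/6.283 = 3.407 Hz.

3.41 Hz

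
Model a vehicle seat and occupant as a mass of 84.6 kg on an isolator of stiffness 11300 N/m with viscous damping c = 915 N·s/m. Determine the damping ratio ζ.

ω_n = √(k/m) = √(11300/84.6) = 11.56 rad/s.
Critical damping c_c = 2√(k·m) = 2√(11300 × 84.6) = 1955 N·s/m, so ζ = c/c_c = 915/1955 = 0.4679.

0.468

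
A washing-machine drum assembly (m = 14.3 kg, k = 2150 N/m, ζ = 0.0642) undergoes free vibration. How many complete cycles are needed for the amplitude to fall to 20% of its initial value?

Logarithmic decrement δ = 2πζ/√(1 − ζ²) = 2π × 0.06420/√(1 − 0.00412) = 0.4042.
x_n/x₀ = e^(−nδ) ≤ 0.2; take ln: n ≥ ln(1/0.2)/δ = 1.609/0.4042 = 3.982.
So 4 complete cycles are required.

4 cycles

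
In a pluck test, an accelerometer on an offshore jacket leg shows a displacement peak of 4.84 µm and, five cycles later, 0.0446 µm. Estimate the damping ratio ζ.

0.148

Logarithmic decrement δ = (1/n)·ln(x₀/x_n) = (1/5)·ln(4.84/0.0446) = (1/5)·ln(108.5) = 0.9374.
ζ = δ/√(4π² + δ²) = 0.9374/√(39.48 + 0.879) = 0.9374/6.353 = 0.1476.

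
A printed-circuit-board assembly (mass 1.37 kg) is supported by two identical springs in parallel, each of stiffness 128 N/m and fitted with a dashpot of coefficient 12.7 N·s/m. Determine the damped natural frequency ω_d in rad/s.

12.9 rad/s

Parallel springs add: k_eq = 2 × 128 = 256.0 N/m.
ω_n = √(k_eq/m) = √(256.0/1.37) = 13.67 rad/s.
Critical damping c_c = 2√(k_eq·m) = 2√(256.0 × 1.37) = 37.46 N·s/m, so ζ = c/c_c = 12.7/37.46 = 0.3391.
ω_d = ω_n√(1 − ζ²) = 13.67 × √(1 − 0.115) = 12.86 rad/s.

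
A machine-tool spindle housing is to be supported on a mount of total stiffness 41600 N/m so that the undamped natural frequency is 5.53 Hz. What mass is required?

34.5 kg

ω_n = 2πf_n = 2π × 5.53 = 34.75 rad/s.
m = k/ω_n² = 41600/34.75² = 41600/1207 = 34.46 kg.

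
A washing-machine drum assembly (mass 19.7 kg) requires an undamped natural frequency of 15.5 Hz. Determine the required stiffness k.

ω_n = 2πf_n = 2π × 15.5 = 97.39 rad/s.
k = m·ω_n² = 19.7 × 97.39² = 19.7 × 9485 = 186800 N/m.

187000 N/m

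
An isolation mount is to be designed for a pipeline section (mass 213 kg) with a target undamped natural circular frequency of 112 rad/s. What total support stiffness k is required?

2670000 N/m

k = m·ω_n² = 213 × 112.0² = 213 × 12540 = 2672000 N/m.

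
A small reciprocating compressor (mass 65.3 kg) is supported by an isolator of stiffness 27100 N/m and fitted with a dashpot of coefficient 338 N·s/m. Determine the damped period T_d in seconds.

0.311 s

ω_n = √(k/m) = √(27100/65.3) = 20.37 rad/s.
Critical damping c_c = 2√(k·m) = 2√(27100 × 65.3) = 2661 N·s/m, so ζ = c/c_c = 338/2661 = 0.1270.
ω_d = ω_n√(1 − ζ²) = 20.37 × √(1 − 0.0161) = 20.21 rad/s.
T_d = 2π/ω_d = 0.3109 s.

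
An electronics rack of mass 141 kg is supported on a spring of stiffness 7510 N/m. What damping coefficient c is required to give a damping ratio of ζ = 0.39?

c_c = 2√(k·m) = 2√(7510 × 141) = 2058 N·s/m.
c = ζ·c_c = 0.39 × 2058 = 802.6 N·s/m.

803 N·s/m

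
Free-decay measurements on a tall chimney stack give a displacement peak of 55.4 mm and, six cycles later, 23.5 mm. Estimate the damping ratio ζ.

Logarithmic decrement δ = (1/n)·ln(x₀/x_n) = (1/6)·ln(55.4/23.5) = (1/6)·ln(2.357) = 0.1429.
ζ = δ/√(4π² + δ²) = 0.1429/√(39.48 + 0.0204) = 0.1429/6.285 = 0.02274.

0.0227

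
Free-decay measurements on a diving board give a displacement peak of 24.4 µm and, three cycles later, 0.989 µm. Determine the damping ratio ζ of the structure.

Logarithmic decrement δ = (1/n)·ln(x₀/x_n) = (1/3)·ln(24.4/0.989) = (1/3)·ln(24.67) = 1.069.
ζ = δ/√(4π² + δ²) = 1.069/√(39.48 + 1.14) = 1.069/6.373 = 0.1677.

0.168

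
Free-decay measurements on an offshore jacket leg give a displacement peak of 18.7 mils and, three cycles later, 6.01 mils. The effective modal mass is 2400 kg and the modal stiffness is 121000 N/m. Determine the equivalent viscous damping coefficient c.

2050 N·s/m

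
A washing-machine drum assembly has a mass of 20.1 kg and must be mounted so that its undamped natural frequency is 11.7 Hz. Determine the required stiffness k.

ω_n = 2πf_n = 2π × 11.7 = 73.51 rad/s.
k = m·ω_n² = 20.1 × 73.51² = 20.1 × 5404 = 108600 N/m.

109000 N/m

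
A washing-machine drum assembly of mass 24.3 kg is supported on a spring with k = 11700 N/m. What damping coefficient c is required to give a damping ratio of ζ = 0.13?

c_c = 2√(k·m) = 2√(11700 × 24.3) = 1066 N·s/m.
c = ζ·c_c = 0.13 × 1066 = 138.6 N·s/m.

139 N·s/m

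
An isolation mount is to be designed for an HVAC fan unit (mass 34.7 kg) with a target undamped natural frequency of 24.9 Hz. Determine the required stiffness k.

849000 N/m

ω_n = 2πf_n = 2π × 24.9 = 156.5 rad/s.
k = m·ω_n² = 34.7 × 156.5² = 34.7 × 24480 = 849400 N/m.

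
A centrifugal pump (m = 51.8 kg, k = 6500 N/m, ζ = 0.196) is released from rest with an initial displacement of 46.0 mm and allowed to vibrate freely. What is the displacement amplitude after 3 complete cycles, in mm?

Logarithmic decrement δ = 2πζ/√(1 − ζ²) = 2π × 0.1960/√(1 − 0.0384) = 1.256.
After n cycles, x_n/x₀ = e^(−nδ), so x_3 = 46.0 × e^(−3 × 1.256) = 46.0 × 0.02311 = 1.063 mm.

1.06 mm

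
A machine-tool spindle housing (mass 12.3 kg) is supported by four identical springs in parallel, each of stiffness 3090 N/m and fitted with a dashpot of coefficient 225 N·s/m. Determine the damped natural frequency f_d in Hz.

Parallel springs add: k_eq = 4 × 3090 = 12360 N/m.
ω_n = √(k_eq/m) = √(12360/12.3) = 31.70 rad/s.
Critical damping c_c = 2√(k_eq·m) = 2√(12360 × 12.3) = 779.8 N·s/m, so ζ = c/c_c = 225/779.8 = 0.2885.
ω_d = ω_n√(1 − ζ²) = 31.70 × √(1 − 0.0832) = 30.35 rad/s.
f_d = ω_d/(2π) = 4.831 Hz.

4.83 Hz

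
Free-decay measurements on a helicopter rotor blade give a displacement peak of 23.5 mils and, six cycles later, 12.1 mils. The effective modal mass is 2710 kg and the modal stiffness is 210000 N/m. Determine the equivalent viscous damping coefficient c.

Logarithmic decrement δ = (1/n)·ln(x₀/x_n) = (1/6)·ln(23.5/12.1) = (1/6)·ln(1.942) = 0.1106.
ζ = δ/√(4π² + δ²) = 0.1106/√(39.48 + 0.0122) = 0.1106/6.284 = 0.01760.
c = ζ · 2√(km) = 0.01760 × 2√(210000 × 2710) = 0.01760 × 47710 = 840.0 N·s/m.

840 N·s/m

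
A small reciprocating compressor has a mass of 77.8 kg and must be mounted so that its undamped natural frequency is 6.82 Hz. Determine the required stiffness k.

143000 N/m

ω_n = 2πf_n = 2π × 6.82 = 42.85 rad/s.
k = m·ω_n² = 77.8 × 42.85² = 77.8 × 1836 = 142900 N/m.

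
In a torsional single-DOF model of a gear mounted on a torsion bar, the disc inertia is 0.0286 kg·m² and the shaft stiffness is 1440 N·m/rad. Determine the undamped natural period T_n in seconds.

0.0280 s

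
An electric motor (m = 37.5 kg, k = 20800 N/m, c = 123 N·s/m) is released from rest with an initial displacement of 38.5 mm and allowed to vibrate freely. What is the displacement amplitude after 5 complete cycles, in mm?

ζ = c/(2√(km)) = 123/(2√(20800 × 37.5)) = 123/1766 = 0.06964.
Logarithmic decrement δ = 2πζ/√(1 − ζ²) = 2π × 0.06964/√(1 − 0.00485) = 0.4386.
After n cycles, x_n/x₀ = e^(−nδ), so x_5 = 38.5 × e^(−5 × 0.4386) = 38.5 × 0.1116 = 4.296 mm.

4.30 mm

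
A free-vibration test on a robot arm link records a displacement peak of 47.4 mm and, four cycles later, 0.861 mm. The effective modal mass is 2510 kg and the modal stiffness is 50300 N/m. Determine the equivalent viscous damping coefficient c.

3540 N·s/m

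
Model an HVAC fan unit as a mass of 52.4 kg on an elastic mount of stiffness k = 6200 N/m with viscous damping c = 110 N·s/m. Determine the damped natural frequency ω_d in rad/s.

ω_n = √(k/m) = √(6200/52.4) = 10.88 rad/s.
Critical damping c_c = 2√(k·m) = 2√(6200 × 52.4) = 1140 N·s/m, so ζ = c/c_c = 110/1140 = 0.09649.
ω_d = ω_n√(1 − ζ²) = 10.88 × √(1 − 0.00931) = 10.83 rad/s.

10.8 rad/s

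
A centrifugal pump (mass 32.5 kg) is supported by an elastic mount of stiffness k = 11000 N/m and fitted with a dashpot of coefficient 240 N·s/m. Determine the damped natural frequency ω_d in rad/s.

ω_n = √(k/m) = √(11000/32.5) = 18.40 rad/s.
Critical damping c_c = 2√(k·m) = 2√(11000 × 32.5) = 1196 N·s/m, so ζ = c/c_c = 240/1196 = 0.2007.
ω_d = ω_n√(1 − ζ²) = 18.40 × √(1 − 0.0403) = 18.02 rad/s.

18.0 rad/s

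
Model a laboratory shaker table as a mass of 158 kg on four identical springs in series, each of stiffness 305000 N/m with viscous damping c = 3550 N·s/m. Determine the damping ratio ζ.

0.511

Series springs: 1/k_eq = 4/305000, so k_eq = 305000/4 = 76250 N/m.
ω_n = √(k_eq/m) = √(76250/158) = 21.97 rad/s.
Critical damping c_c = 2√(k_eq·m) = 2√(76250 × 158) = 6942 N·s/m, so ζ = c/c_c = 3550/6942 = 0.5114.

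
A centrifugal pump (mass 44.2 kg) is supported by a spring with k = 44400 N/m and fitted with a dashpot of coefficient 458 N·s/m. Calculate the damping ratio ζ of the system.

0.163

ω_n = √(k/m) = √(44400/44.2) = 31.69 rad/s.
Critical damping c_c = 2√(k·m) = 2√(44400 × 44.2) = 2802 N·s/m, so ζ = c/c_c = 458/2802 = 0.1635.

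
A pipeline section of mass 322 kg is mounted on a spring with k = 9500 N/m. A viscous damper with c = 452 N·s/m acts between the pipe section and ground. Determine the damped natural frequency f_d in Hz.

0.857 Hz

ω_n = √(k/m) = √(9500/322) = 5.432 rad/s.
Critical damping c_c = 2√(k·m) = 2√(9500 × 322) = 3498 N·s/m, so ζ = c/c_c = 452/3498 = 0.1292.
ω_d = ω_n√(1 − ζ²) = 5.432 × √(1 − 0.0167) = 5.386 rad/s.
f_d = ω_d/(2π) = 0.8572 Hz.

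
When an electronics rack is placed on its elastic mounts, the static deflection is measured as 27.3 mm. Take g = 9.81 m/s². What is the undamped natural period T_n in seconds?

0.331 s

ω_n = √(g/δ_st) = √(9.81/0.0273) = √359.3 = 18.96 rad/s.
T_n = 2π/ω_n = 6.283/18.96 = 0.3315 s.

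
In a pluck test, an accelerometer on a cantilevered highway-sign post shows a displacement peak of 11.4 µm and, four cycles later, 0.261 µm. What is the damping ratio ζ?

0.149

Logarithmic decrement δ = (1/n)·ln(x₀/x_n) = (1/4)·ln(11.4/0.261) = (1/4)·ln(43.68) = 0.9442.
ζ = δ/√(4π² + δ²) = 0.9442/√(39.48 + 0.892) = 0.9442/6.354 = 0.1486.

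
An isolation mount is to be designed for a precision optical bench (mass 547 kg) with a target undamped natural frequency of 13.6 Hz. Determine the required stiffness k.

3990000 N/m

ω_n = 2πf_n = 2π × 13.6 = 85.45 rad/s.
k = m·ω_n² = 547 × 85.45² = 547 × 7302 = 3994000 N/m.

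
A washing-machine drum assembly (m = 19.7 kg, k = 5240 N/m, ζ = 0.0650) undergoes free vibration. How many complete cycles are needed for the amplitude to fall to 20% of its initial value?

4 cycles

Logarithmic decrement δ = 2πζ/√(1 − ζ²) = 2π × 0.06500/√(1 − 0.00423) = 0.4093.
x_n/x₀ = e^(−nδ) ≤ 0.2; take ln: n ≥ ln(1/0.2)/δ = 1.609/0.4093 = 3.932.
So 4 complete cycles are required.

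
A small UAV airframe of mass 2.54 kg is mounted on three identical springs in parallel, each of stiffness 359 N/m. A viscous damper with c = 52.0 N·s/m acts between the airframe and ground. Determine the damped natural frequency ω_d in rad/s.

17.9 rad/s

Parallel springs add: k_eq = 3 × 359 = 1077 N/m.
ω_n = √(k_eq/m) = √(1077/2.54) = 20.59 rad/s.
Critical damping c_c = 2√(k_eq·m) = 2√(1077 × 2.54) = 104.6 N·s/m, so ζ = c/c_c = 52.0/104.6 = 0.4971.
ω_d = ω_n√(1 − ζ²) = 20.59 × √(1 − 0.247) = 17.87 rad/s.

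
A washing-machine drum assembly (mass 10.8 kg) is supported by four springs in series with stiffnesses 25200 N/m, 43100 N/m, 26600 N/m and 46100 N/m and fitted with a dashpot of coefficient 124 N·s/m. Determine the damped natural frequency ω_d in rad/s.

26.9 rad/s

Series springs: 1/k_eq = 1/25200 + 1/43100 + 1/26600 + 1/46100 = 0.0001222, so k_eq = 8185 N/m.
ω_n = √(k_eq/m) = √(8185/10.8) = 27.53 rad/s.
Critical damping c_c = 2√(k_eq·m) = 2√(8185 × 10.8) = 594.6 N·s/m, so ζ = c/c_c = 124/594.6 = 0.2085.
ω_d = ω_n√(1 − ζ²) = 27.53 × √(1 − 0.0435) = 26.92 rad/s.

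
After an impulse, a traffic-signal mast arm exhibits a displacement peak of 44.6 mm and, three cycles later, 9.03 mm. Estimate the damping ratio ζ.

0.0844

Logarithmic decrement δ = (1/n)·ln(x₀/x_n) = (1/3)·ln(44.6/9.03) = (1/3)·ln(4.939) = 0.5324.
ζ = δ/√(4π² + δ²) = 0.5324/√(39.48 + 0.283) = 0.5324/6.306 = 0.08443.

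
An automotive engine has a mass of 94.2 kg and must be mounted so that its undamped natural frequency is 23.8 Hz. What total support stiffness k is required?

2110000 N/m

ω_n = 2πf_n = 2π × 23.8 = 149.5 rad/s.
k = m·ω_n² = 94.2 × 149.5² = 94.2 × 22360 = 2107000 N/m.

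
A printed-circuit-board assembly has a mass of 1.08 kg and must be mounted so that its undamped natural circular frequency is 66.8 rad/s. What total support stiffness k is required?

k = m·ω_n² = 1.08 × 66.80² = 1.08 × 4462 = 4819 N/m.

4820 N/m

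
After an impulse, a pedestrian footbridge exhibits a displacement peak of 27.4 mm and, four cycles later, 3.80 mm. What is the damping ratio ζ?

0.0784

Logarithmic decrement δ = (1/n)·ln(x₀/x_n) = (1/4)·ln(27.4/3.80) = (1/4)·ln(7.211) = 0.4939.
ζ = δ/√(4π² + δ²) = 0.4939/√(39.48 + 0.244) = 0.4939/6.303 = 0.07836.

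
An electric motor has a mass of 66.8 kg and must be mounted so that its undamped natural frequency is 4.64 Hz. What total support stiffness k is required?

56800 N/m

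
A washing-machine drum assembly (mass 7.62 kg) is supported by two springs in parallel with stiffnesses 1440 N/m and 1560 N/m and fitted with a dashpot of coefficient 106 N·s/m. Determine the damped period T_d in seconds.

Parallel springs add: k_eq = 1440 + 1560 = 3000 N/m.
ω_n = √(k_eq/m) = √(3000/7.62) = 19.84 rad/s.
Critical damping c_c = 2√(k_eq·m) = 2√(3000 × 7.62) = 302.4 N·s/m, so ζ = c/c_c = 106/302.4 = 0.3505.
ω_d = ω_n√(1 − ζ²) = 19.84 × √(1 − 0.123) = 18.58 rad/s.
T_d = 2π/ω_d = 0.3381 s.

0.338 s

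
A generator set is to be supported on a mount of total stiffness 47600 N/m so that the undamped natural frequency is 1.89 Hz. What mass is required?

ω_n = 2πf_n = 2π × 1.89 = 11.88 rad/s.
m = k/ω_n² = 47600/11.88² = 47600/141.0 = 337.5 kg.

338 kg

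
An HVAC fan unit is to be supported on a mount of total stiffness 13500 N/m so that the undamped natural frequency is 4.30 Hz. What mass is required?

ω_n = 2πf_n = 2π × 4.30 = 27.02 rad/s.
m = k/ω_n² = 13500/27.02² = 13500/730.0 = 18.49 kg.

18.5 kg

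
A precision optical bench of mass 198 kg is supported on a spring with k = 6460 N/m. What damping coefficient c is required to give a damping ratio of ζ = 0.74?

1670 N·s/m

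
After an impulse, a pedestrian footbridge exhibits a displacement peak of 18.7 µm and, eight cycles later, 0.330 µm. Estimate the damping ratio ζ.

Logarithmic decrement δ = (1/n)·ln(x₀/x_n) = (1/8)·ln(18.7/0.330) = (1/8)·ln(56.67) = 0.5046.
ζ = δ/√(4π² + δ²) = 0.5046/√(39.48 + 0.255) = 0.5046/6.303 = 0.08006.

0.0801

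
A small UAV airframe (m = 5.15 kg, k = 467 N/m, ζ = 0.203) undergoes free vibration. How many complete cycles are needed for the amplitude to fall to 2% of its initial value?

4 cycles

Logarithmic decrement δ = 2πζ/√(1 − ζ²) = 2π × 0.2030/√(1 − 0.0412) = 1.303.
x_n/x₀ = e^(−nδ) ≤ 0.02; take ln: n ≥ ln(1/0.02)/δ = 3.912/1.303 = 3.003.
So 4 complete cycles are required.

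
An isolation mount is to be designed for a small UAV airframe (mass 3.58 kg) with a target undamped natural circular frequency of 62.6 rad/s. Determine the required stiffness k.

14000 N/m

k = m·ω_n² = 3.58 × 62.60² = 3.58 × 3919 = 14030 N/m.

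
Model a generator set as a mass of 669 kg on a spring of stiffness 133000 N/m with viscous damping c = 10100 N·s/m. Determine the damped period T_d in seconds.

0.528 s

ω_n = √(k/m) = √(133000/669) = 14.10 rad/s.
Critical damping c_c = 2√(k·m) = 2√(133000 × 669) = 18870 N·s/m, so ζ = c/c_c = 10100/18870 = 0.5354.
ω_d = ω_n√(1 − ζ²) = 14.10 × √(1 − 0.287) = 11.91 rad/s.
T_d = 2π/ω_d = 0.5276 s.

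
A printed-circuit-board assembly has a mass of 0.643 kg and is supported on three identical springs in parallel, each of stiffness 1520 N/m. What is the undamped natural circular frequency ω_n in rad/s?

84.2 rad/s

Parallel springs add: k_eq = 3 × 1520 = 4560 N/m.
ω_n = √(k_eq/m) = √(4560/0.643) = √7092 = 84.21 rad/s.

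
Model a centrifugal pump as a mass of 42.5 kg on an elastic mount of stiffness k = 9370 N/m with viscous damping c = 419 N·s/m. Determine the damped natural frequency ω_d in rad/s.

14.0 rad/s

ω_n = √(k/m) = √(9370/42.5) = 14.85 rad/s.
Critical damping c_c = 2√(k·m) = 2√(9370 × 42.5) = 1262 N·s/m, so ζ = c/c_c = 419/1262 = 0.3320.
ω_d = ω_n√(1 − ζ²) = 14.85 × √(1 − 0.110) = 14.01 rad/s.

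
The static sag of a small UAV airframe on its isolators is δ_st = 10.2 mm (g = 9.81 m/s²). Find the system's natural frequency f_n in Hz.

4.94 Hz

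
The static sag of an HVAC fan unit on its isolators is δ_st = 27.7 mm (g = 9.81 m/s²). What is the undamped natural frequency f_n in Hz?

3.00 Hz

ω_n = √(g/δ_st) = √(9.81/0.0277) = √354.2 = 18.82 rad/s.
f_n = ω_n/(2π) = 18.82/6.283 = 2.995 Hz.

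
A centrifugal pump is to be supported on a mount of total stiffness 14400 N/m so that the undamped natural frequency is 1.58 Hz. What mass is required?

ω_n = 2πf_n = 2π × 1.58 = 9.927 rad/s.
m = k/ω_n² = 14400/9.927² = 14400/98.55 = 146.1 kg.

146 kg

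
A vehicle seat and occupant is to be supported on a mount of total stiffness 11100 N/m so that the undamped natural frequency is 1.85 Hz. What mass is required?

82.2 kg

ω_n = 2πf_n = 2π × 1.85 = 11.62 rad/s.
m = k/ω_n² = 11100/11.62² = 11100/135.1 = 82.15 kg.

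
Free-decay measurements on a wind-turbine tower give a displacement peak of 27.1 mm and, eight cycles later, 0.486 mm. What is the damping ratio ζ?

0.0797

Logarithmic decrement δ = (1/n)·ln(x₀/x_n) = (1/8)·ln(27.1/0.486) = (1/8)·ln(55.76) = 0.5026.
ζ = δ/√(4π² + δ²) = 0.5026/√(39.48 + 0.253) = 0.5026/6.303 = 0.07974.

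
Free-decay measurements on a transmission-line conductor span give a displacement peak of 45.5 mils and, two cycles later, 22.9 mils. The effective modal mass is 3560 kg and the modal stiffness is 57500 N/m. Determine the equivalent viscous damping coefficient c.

Logarithmic decrement δ = (1/n)·ln(x₀/x_n) = (1/2)·ln(45.5/22.9) = (1/2)·ln(1.987) = 0.3433.
ζ = δ/√(4π² + δ²) = 0.3433/√(39.48 + 0.118) = 0.3433/6.293 = 0.05455.
c = ζ · 2√(km) = 0.05455 × 2√(57500 × 3560) = 0.05455 × 28610 = 1561 N·s/m.

1560 N·s/m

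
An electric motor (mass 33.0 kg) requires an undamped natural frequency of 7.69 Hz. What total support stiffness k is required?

ω_n = 2πf_n = 2π × 7.69 = 48.32 rad/s.
k = m·ω_n² = 33.0 × 48.32² = 33.0 × 2335 = 77040 N/m.

77000 N/m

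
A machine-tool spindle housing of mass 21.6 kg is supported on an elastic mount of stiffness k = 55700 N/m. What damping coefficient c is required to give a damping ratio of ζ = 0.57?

1250 N·s/m

c_c = 2√(k·m) = 2√(55700 × 21.6) = 2194 N·s/m.
c = ζ·c_c = 0.57 × 2194 = 1250 N·s/m.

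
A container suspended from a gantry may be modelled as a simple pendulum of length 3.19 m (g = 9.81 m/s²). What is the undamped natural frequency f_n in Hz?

For a simple pendulum ω_n = √(g/L) = √(9.81/3.19) = √3.075 = 1.754 rad/s.
f_n = ω_n/(2π) = 1.754/6.283 = 0.2791 Hz.

0.279 Hz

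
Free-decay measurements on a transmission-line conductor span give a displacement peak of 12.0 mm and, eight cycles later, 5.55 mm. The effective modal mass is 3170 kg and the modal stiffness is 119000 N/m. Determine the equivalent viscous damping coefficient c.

596 N·s/m

Logarithmic decrement δ = (1/n)·ln(x₀/x_n) = (1/8)·ln(12.0/5.55) = (1/8)·ln(2.162) = 0.09639.
ζ = δ/√(4π² + δ²) = 0.09639/√(39.48 + 0.00929) = 0.09639/6.284 = 0.01534.
c = ζ · 2√(km) = 0.01534 × 2√(119000 × 3170) = 0.01534 × 38840 = 595.8 N·s/m.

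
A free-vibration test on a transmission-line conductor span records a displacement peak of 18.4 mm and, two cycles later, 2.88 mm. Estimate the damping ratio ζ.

Logarithmic decrement δ = (1/n)·ln(x₀/x_n) = (1/2)·ln(18.4/2.88) = (1/2)·ln(6.389) = 0.9273.
ζ = δ/√(4π² + δ²) = 0.9273/√(39.48 + 0.860) = 0.9273/6.351 = 0.1460.

0.146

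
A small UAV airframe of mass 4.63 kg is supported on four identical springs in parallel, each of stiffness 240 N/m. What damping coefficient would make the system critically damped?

Parallel springs add: k_eq = 4 × 240 = 960.0 N/m.
c_c = 2√(k_eq·m) = 2√(960.0 × 4.63) = 2 × 66.67 = 133.3 N·s/m.

133 N·s/m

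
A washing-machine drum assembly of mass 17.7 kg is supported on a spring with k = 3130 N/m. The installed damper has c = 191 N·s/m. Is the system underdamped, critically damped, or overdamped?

underdamped

c_c = 2√(k·m) = 470.7 N·s/m; ζ = c/c_c = 191/470.7 = 0.406.
Since ζ < 1 the system is underdamped.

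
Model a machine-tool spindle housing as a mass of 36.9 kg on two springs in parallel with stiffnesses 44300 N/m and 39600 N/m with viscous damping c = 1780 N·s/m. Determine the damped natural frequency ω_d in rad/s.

41.1 rad/s

Parallel springs add: k_eq = 44300 + 39600 = 83900 N/m.
ω_n = √(k_eq/m) = √(83900/36.9) = 47.68 rad/s.
Critical damping c_c = 2√(k_eq·m) = 2√(83900 × 36.9) = 3519 N·s/m, so ζ = c/c_c = 1780/3519 = 0.5058.
ω_d = ω_n√(1 − ζ²) = 47.68 × √(1 − 0.256) = 41.13 rad/s.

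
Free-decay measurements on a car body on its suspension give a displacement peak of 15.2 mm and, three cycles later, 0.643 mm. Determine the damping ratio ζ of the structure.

0.165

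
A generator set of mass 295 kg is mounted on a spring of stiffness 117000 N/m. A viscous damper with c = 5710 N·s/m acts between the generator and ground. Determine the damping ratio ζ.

0.486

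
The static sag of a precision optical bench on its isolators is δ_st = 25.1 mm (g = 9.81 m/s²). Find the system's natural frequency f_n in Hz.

3.15 Hz

ω_n = √(g/δ_st) = √(9.81/0.0251) = √390.8 = 19.77 rad/s.
f_n = ω_n/(2π) = 19.77/6.283 = 3.146 Hz.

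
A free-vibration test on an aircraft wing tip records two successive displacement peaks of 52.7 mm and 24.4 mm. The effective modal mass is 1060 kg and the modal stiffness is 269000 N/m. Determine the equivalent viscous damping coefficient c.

4110 N·s/m

Logarithmic decrement δ = (1/n)·ln(x₀/x_n) = (1/1)·ln(52.7/24.4) = (1/1)·ln(2.160) = 0.7700.
ζ = δ/√(4π² + δ²) = 0.7700/√(39.48 + 0.593) = 0.7700/6.330 = 0.1216.
c = ζ · 2√(km) = 0.1216 × 2√(269000 × 1060) = 0.1216 × 33770 = 4108 N·s/m.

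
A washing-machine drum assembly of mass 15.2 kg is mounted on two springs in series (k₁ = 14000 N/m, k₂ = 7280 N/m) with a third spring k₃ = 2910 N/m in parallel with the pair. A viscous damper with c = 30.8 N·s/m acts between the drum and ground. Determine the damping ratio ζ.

0.0450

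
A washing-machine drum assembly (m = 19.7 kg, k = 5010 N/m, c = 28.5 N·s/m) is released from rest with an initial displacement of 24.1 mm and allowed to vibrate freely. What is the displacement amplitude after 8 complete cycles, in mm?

2.46 mm

ζ = c/(2√(km)) = 28.5/(2√(5010 × 19.7)) = 28.5/628.3 = 0.04536.
Logarithmic decrement δ = 2πζ/√(1 − ζ²) = 2π × 0.04536/√(1 − 0.00206) = 0.2853.
After n cycles, x_n/x₀ = e^(−nδ), so x_8 = 24.1 × e^(−8 × 0.2853) = 24.1 × 0.1020 = 2.459 mm.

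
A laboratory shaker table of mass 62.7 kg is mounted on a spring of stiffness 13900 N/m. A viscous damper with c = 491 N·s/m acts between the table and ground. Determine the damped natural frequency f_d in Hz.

2.29 Hz

ω_n = √(k/m) = √(13900/62.7) = 14.89 rad/s.
Critical damping c_c = 2√(k·m) = 2√(13900 × 62.7) = 1867 N·s/m, so ζ = c/c_c = 491/1867 = 0.2630.
ω_d = ω_n√(1 − ζ²) = 14.89 × √(1 − 0.0692) = 14.37 rad/s.
f_d = ω_d/(2π) = 2.286 Hz.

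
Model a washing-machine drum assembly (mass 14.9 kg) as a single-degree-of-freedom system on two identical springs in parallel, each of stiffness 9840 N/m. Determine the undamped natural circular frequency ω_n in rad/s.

Parallel springs add: k_eq = 2 × 9840 = 19680 N/m.
ω_n = √(k_eq/m) = √(19680/14.9) = √1321 = 36.34 rad/s.

36.3 rad/s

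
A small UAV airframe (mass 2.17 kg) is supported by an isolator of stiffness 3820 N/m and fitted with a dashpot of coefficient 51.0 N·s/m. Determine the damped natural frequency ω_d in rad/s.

ω_n = √(k/m) = √(3820/2.17) = 41.96 rad/s.
Critical damping c_c = 2√(k·m) = 2√(3820 × 2.17) = 182.1 N·s/m, so ζ = c/c_c = 51.0/182.1 = 0.2801.
ω_d = ω_n√(1 − ζ²) = 41.96 × √(1 − 0.0784) = 40.28 rad/s.

40.3 rad/s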